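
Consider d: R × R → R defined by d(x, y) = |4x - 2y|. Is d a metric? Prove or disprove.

No. d fails symmetry: d(5, 2) = |4·5 - 2·2| = |16| = 16, but d(2, 5) = |4·2 - 2·5| = |-2| = 2. Since 16 ≠ 2, d(x,y) ≠ d(y,x) in general.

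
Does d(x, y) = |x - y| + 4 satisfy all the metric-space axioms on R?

No. d fails identity of indiscernibles (specifically d(x,x) = 0): d(4, 4) = |4 - 4| + 4 = 0 + 4 = 4 ≠ 0.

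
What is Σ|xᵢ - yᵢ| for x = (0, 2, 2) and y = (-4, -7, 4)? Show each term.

Σ|x_i - y_i| = |0 - (-4)| + |2 - (-7)| + |2 - 4| = 4 + 9 + 2 = 15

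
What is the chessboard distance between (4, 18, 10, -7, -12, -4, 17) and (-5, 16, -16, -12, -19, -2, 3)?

max(|x_i - y_i|) = max(|4 - (-5)|, |18 - 16|, |10 - (-16)|, |-7 - (-12)|, |-12 - (-19)|, |-4 - (-2)|, |17 - 3|) = max(9, 2, 26, 5, 7, 2, 14) = 26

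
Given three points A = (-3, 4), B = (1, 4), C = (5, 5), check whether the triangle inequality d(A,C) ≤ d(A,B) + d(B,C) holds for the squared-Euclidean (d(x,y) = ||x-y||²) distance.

d(A,B) = 4² + 0² = 16, d(B,C) = 4² + 1² = 17, d(A,C) = 8² + 1² = 65.
d(A,C) = 65 > 16 + 17 = 33. Triangle inequality is VIOLATED. (Squared-Euclidean is not a metric — this is a counterexample.)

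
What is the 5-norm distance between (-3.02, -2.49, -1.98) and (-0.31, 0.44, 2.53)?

(Σ|x_i - y_i|^5)^(1/5) = (|-3.02 - (-0.31)|^5 + |-2.49 - 0.44|^5 + |-1.98 - 2.53|^5)^(1/5)
= (2.71^5 + 2.93^5 + 4.51^5)^(1/5) ≈ (146.166 + 215.9425 + 1865.8757)^(1/5) = (2227.9842)^(1/5) ≈ 4.6729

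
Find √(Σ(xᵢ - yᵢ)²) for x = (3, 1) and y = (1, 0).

√(Σ(x_i - y_i)²) = √((3 - 1)² + (1 - 0)²)
= √(2² + 1²) = √(4 + 1) = √5 ≈ 2.2361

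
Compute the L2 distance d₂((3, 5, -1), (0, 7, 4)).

√(Σ(x_i - y_i)²) = √((3 - 0)² + (5 - 7)² + (-1 - 4)²)
= √(3² + (-2)² + (-5)²) = √(9 + 4 + 25) = √38 ≈ 6.1644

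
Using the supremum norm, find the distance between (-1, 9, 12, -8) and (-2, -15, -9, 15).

max(|x_i - y_i|) = max(|-1 - (-2)|, |9 - (-15)|, |12 - (-9)|, |-8 - 15|) = max(1, 24, 21, 23) = 24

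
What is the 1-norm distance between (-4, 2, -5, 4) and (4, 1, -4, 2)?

Σ|x_i - y_i| = |-4 - 4| + |2 - 1| + |-5 - (-4)| + |4 - 2| = 8 + 1 + 1 + 2 = 12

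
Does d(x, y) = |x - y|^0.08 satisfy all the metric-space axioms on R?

Yes. With 0 < p = 0.08 ≤ 1, d(x,y) = |x-y|^0.08 is a metric on R. Non-negativity and symmetry are immediate; |x-y|^0.08 = 0 ⟺ |x-y| = 0 ⟺ x = y. For the triangle inequality, the function t ↦ t^0.08 is subadditive on [0,∞) when p ≤ 1, so |x-z|^0.08 ≤ (|x-y| + |y-z|)^0.08 ≤ |x-y|^0.08 + |y-z|^0.08.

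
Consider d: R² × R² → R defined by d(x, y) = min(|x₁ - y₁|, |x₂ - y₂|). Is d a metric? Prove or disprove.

No. d fails identity of indiscernibles: take x = (-2, 0) and y = (-2, 6). Then d(x,y) = min(|-2 - (-2)|, |0 - 6|) = min(0, 6) = 0, yet x ≠ y.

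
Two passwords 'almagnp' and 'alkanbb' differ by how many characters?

Differing positions: 3, 5, 6, 7. Hamming distance = 4.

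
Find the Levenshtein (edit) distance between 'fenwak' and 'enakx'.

Let D[i][j] be the edit distance between the first i characters of 'fenwak' and the first j characters of 'enakx', with D[i][0] = i, D[0][j] = j, and D[i][j] = D[i-1][j-1] if the characters match, else 1 + min(D[i-1][j], D[i][j-1], D[i-1][j-1]). Filling the table (rows: prefixes of 'fenwak', columns: prefixes of 'enakx'):
     ε  e  n  a  k  x
  ε  0  1  2  3  4  5
  f  1  1  2  3  4  5
  e  2  1  2  3  4  5
  n  3  2  1  2  3  4
  w  4  3  2  2  3  4
  a  5  4  3  2  3  4
  k  6  5  4  3  2  3
The bottom-right entry gives D[6][5] = 3, so no sequence of fewer than 3 edits works. Backtracking through the table gives one optimal edit sequence (3 edits):
  fenwak → enwak (del f @1)
  enwak → enak (del w @3)
  enak → enakx (ins x @5)
Edit distance = 3.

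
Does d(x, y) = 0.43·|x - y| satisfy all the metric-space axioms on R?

Yes. Since |x - y| is a metric on R and 0.43 > 0, the positive scalar multiple 0.43·|x - y| is also a metric: scaling by a positive constant preserves non-negativity, identity (d=0 ⟺ |x-y|=0 ⟺ x=y), symmetry, and the triangle inequality.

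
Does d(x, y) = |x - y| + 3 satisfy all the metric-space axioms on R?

No. d fails identity of indiscernibles (specifically d(x,x) = 0): d(-5, -5) = |-5 - (-5)| + 3 = 0 + 3 = 3 ≠ 0.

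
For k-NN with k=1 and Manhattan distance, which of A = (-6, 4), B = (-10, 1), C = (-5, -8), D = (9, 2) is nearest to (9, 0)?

Distances: d(A) = 19, d(B) = 20, d(C) = 22, d(D) = 2. Nearest: D = (9, 2) with distance 2.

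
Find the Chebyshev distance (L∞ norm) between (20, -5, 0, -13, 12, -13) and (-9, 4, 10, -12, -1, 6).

max(|x_i - y_i|) = max(|20 - (-9)|, |-5 - 4|, |0 - 10|, |-13 - (-12)|, |12 - (-1)|, |-13 - 6|) = max(29, 9, 10, 1, 13, 19) = 29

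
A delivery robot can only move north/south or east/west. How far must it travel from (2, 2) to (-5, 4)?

Σ|x_i - y_i| = |2 - (-5)| + |2 - 4| = 7 + 2 = 9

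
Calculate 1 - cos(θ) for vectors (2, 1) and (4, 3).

With u = (2, 1), v = (4, 3):
u·v = 2·4 + 1·3 = 8 + 3 = 11.
|u| = √(2² + 1²) = √5, |v| = √(4² + 3²) = √25, so |u||v| = √(5·25) = √125.
cos θ = (u·v)/(|u||v|) = 11/√125 ≈ 0.9839
Cosine distance = 1 - cos θ ≈ 1 - 0.9839 = 0.0161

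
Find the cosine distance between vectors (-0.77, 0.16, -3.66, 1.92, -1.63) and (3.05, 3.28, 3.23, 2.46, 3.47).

With u = (-0.77, 0.16, -3.66, 1.92, -1.63), v = (3.05, 3.28, 3.23, 2.46, 3.47):
u·v = (-0.77)·3.05 + 0.16·3.28 + (-3.66)·3.23 + 1.92·2.46 + (-1.63)·3.47 = (-2.3485) + 0.5248 + (-11.8218) + 4.7232 + (-5.6561) = -14.5784.
|u| = √((-0.77)² + 0.16² + (-3.66)² + 1.92² + (-1.63)²) = √(0.5929 + 0.0256 + 13.3956 + 3.6864 + 2.6569) = √20.3574, |v| = √(3.05² + 3.28² + 3.23² + 2.46² + 3.47²) = √(9.3025 + 10.7584 + 10.4329 + 6.0516 + 12.0409) = √48.5863.
cos θ = (u·v)/(|u||v|) = -14.5784/(√20.3574·√48.5863) ≈ -0.4635
Cosine distance = 1 - cos θ ≈ 1 - (-0.4635) = 1.4635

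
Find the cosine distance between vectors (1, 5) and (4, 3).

With u = (1, 5), v = (4, 3):
u·v = 1·4 + 5·3 = 4 + 15 = 19.
|u| = √(1² + 5²) = √26, |v| = √(4² + 3²) = √25, so |u||v| = √(26·25) = √650.
cos θ = (u·v)/(|u||v|) = 19/√650 ≈ 0.7452
Cosine distance = 1 - cos θ ≈ 1 - 0.7452 = 0.2548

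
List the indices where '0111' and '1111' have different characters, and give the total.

Differing positions: 1. Hamming distance = 1.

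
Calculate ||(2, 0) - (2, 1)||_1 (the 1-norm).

Σ|x_i - y_i| = |2 - 2| + |0 - 1| = 0 + 1 = 1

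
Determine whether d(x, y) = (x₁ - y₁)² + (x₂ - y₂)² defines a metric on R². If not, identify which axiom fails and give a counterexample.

No. The squared Euclidean distance fails the triangle inequality. Counterexample: x = (0, 0), y = (5, 5), z = (10, 10). d(x,z) = 10² + 10² = 200, but d(x,y) + d(y,z) = (5² + 5²) + (5² + 5²) = 50 + 50 = 100. Since 200 > 100, the triangle inequality is violated. (Note: √d, the ordinary Euclidean distance, IS a metric.)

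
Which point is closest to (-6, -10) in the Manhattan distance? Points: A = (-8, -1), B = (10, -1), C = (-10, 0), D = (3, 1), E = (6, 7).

Distances: d(A) = 11, d(B) = 25, d(C) = 14, d(D) = 20, d(E) = 29. Nearest: A = (-8, -1) with distance 11.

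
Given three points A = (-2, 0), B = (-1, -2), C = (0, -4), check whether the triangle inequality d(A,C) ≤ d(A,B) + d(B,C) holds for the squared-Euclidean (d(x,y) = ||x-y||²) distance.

d(A,B) = 1² + 2² = 5, d(B,C) = 1² + 2² = 5, d(A,C) = 2² + 4² = 20.
d(A,C) = 20 > 5 + 5 = 10. Triangle inequality is VIOLATED. (Squared-Euclidean is not a metric — this is a counterexample.)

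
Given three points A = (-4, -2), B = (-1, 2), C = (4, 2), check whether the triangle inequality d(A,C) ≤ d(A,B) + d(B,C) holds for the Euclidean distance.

d(A,B) = √(3² + 4²) = √25 = 5, d(B,C) = √(5² + 0²) = √25 = 5, d(A,C) = √(8² + 4²) = √80 ≈ 8.9443.
d(A,C) ≈ 8.9443 ≤ 5 + 5 = 10. Triangle inequality is satisfied.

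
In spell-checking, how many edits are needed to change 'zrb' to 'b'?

Let D[i][j] be the edit distance between the first i characters of 'zrb' and the first j characters of 'b', with D[i][0] = i, D[0][j] = j, and D[i][j] = D[i-1][j-1] if the characters match, else 1 + min(D[i-1][j], D[i][j-1], D[i-1][j-1]). Filling the table (rows: prefixes of 'zrb', columns: prefixes of 'b'):
     ε  b
  ε  0  1
  z  1  1
  r  2  2
  b  3  2
The bottom-right entry gives D[3][1] = 2, so no sequence of fewer than 2 edits works. Backtracking through the table gives one optimal edit sequence (2 edits):
  zrb → rb (del z @1)
  rb → b (del r @1)
Edit distance = 2.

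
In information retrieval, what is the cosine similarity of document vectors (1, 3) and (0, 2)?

With u = (1, 3), v = (0, 2):
u·v = 1·0 + 3·2 = 0 + 6 = 6.
|u| = √(1² + 3²) = √10, |v| = √(0² + 2²) = √4, so |u||v| = √(10·4) = √40.
cos θ = (u·v)/(|u||v|) = 6/√40 ≈ 0.9487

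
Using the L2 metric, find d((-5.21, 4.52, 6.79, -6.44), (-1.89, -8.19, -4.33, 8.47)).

√(Σ(x_i - y_i)²) = √((-5.21 - (-1.89))² + (4.52 - (-8.19))² + (6.79 - (-4.33))² + (-6.44 - 8.47)²)
= √((-3.32)² + 12.71² + 11.12² + (-14.91)²) = √(11.0224 + 161.5441 + 123.6544 + 222.3081) = √518.529 ≈ 22.7712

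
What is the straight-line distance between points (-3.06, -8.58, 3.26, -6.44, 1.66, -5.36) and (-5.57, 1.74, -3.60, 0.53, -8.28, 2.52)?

√(Σ(x_i - y_i)²) = √((-3.06 - (-5.57))² + (-8.58 - 1.74)² + (3.26 - (-3.6))² + (-6.44 - 0.53)² + (1.66 - (-8.28))² + (-5.36 - 2.52)²)
= √(2.51² + (-10.32)² + 6.86² + (-6.97)² + 9.94² + (-7.88)²) = √(6.3001 + 106.5024 + 47.0596 + 48.5809 + 98.8036 + 62.0944) = √369.341 ≈ 19.2182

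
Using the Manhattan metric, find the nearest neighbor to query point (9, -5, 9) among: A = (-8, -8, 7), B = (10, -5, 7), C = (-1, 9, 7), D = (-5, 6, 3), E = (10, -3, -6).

Distances: d(A) = 22, d(B) = 3, d(C) = 26, d(D) = 31, d(E) = 18. Nearest: B = (10, -5, 7) with distance 3.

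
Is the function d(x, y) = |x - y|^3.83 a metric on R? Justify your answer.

No. d(x,y) = |x-y|^3.83 fails the triangle inequality since p = 3.83 > 1. Counterexample: x = 0, y = 5, z = 9. d(x,z) = |0 - 9|^3.83 = 9^3.83 ≈ 4515.9467, but d(x,y) + d(y,z) = 5^3.83 + 4^3.83 ≈ 475.3956 + 202.2506 = 677.6462. Since 4515.9467 > 677.6462, the triangle inequality is violated.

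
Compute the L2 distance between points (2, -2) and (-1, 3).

(Σ|x_i - y_i|^2)^(1/2) = (|2 - (-1)|^2 + |-2 - 3|^2)^(1/2)
= (3^2 + 5^2)^(1/2) = (9 + 25)^(1/2) = (34)^(1/2) ≈ 5.831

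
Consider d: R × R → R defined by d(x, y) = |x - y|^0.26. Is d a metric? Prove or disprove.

Yes. With 0 < p = 0.26 ≤ 1, d(x,y) = |x-y|^0.26 is a metric on R. Non-negativity and symmetry are immediate; |x-y|^0.26 = 0 ⟺ |x-y| = 0 ⟺ x = y. For the triangle inequality, the function t ↦ t^0.26 is subadditive on [0,∞) when p ≤ 1, so |x-z|^0.26 ≤ (|x-y| + |y-z|)^0.26 ≤ |x-y|^0.26 + |y-z|^0.26.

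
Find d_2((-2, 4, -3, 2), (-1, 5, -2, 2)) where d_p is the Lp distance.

(Σ|x_i - y_i|^2)^(1/2) = (|-2 - (-1)|^2 + |4 - 5|^2 + |-3 - (-2)|^2 + |2 - 2|^2)^(1/2)
= (1^2 + 1^2 + 1^2 + 0^2)^(1/2) = (1 + 1 + 1 + 0)^(1/2) = (3)^(1/2) ≈ 1.7321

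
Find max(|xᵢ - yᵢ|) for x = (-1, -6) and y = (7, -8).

max(|x_i - y_i|) = max(|-1 - 7|, |-6 - (-8)|) = max(8, 2) = 8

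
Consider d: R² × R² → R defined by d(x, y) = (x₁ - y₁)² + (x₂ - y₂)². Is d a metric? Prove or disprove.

No. The squared Euclidean distance fails the triangle inequality. Counterexample: x = (0, 0), y = (5, 2), z = (10, 4). d(x,z) = 10² + 4² = 116, but d(x,y) + d(y,z) = (5² + 2²) + (5² + 2²) = 29 + 29 = 58. Since 116 > 58, the triangle inequality is violated. (Note: √d, the ordinary Euclidean distance, IS a metric.)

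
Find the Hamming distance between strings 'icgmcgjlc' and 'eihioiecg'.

Differing positions: 1, 2, 3, 4, 5, 6, 7, 8, 9. Hamming distance = 9.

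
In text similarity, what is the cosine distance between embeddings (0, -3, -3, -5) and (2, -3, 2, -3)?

With u = (0, -3, -3, -5), v = (2, -3, 2, -3):
u·v = 0·2 + (-3)·(-3) + (-3)·2 + (-5)·(-3) = 0 + 9 + (-6) + 15 = 18.
|u| = √(0² + (-3)² + (-3)² + (-5)²) = √43, |v| = √(2² + (-3)² + 2² + (-3)²) = √26, so |u||v| = √(43·26) = √1118.
cos θ = (u·v)/(|u||v|) = 18/√1118 ≈ 0.5383
Cosine distance = 1 - cos θ ≈ 1 - 0.5383 = 0.4617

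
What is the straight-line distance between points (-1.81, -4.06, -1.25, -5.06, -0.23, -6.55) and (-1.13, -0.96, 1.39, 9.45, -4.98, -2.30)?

√(Σ(x_i - y_i)²) = √((-1.81 - (-1.13))² + (-4.06 - (-0.96))² + (-1.25 - 1.39)² + (-5.06 - 9.45)² + (-0.23 - (-4.98))² + (-6.55 - (-2.3))²)
= √((-0.68)² + (-3.1)² + (-2.64)² + (-14.51)² + 4.75² + (-4.25)²) = √(0.4624 + 9.61 + 6.9696 + 210.5401 + 22.5625 + 18.0625) = √268.2071 ≈ 16.377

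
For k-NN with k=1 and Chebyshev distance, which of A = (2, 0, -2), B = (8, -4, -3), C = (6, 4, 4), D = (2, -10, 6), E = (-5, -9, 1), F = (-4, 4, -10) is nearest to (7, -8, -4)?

Distances: d(A) = 8, d(B) = 4, d(C) = 12, d(D) = 10, d(E) = 12, d(F) = 12. Nearest: B = (8, -4, -3) with distance 4.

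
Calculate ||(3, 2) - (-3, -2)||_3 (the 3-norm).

(Σ|x_i - y_i|^3)^(1/3) = (|3 - (-3)|^3 + |2 - (-2)|^3)^(1/3)
= (6^3 + 4^3)^(1/3) = (216 + 64)^(1/3) = (280)^(1/3) ≈ 6.5421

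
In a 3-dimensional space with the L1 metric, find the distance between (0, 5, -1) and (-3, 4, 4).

Σ|x_i - y_i| = |0 - (-3)| + |5 - 4| + |-1 - 4| = 3 + 1 + 5 = 9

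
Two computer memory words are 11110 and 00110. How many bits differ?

Differing positions: 1, 2. Hamming distance = 2.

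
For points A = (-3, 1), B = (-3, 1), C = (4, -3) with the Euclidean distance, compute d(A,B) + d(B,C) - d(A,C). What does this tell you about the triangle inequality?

d(A,B) = √(0² + 0²) = √0 = 0, d(B,C) = √(7² + 4²) = √65 ≈ 8.0623, d(A,C) = √(7² + 4²) = √65 ≈ 8.0623.
d(A,B) + d(B,C) - d(A,C) = 0 + 8.0623 - 8.0623 = 8.0623 - 8.0623 = 0. This is ≥ 0, so the triangle inequality holds for these points.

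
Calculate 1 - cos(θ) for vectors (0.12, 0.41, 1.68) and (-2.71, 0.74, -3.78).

With u = (0.12, 0.41, 1.68), v = (-2.71, 0.74, -3.78):
u·v = 0.12·(-2.71) + 0.41·0.74 + 1.68·(-3.78) = (-0.3252) + 0.3034 + (-6.3504) = -6.3722.
|u| = √(0.12² + 0.41² + 1.68²) = √(0.0144 + 0.1681 + 2.8224) = √3.0049, |v| = √((-2.71)² + 0.74² + (-3.78)²) = √(7.3441 + 0.5476 + 14.2884) = √22.1801.
cos θ = (u·v)/(|u||v|) = -6.3722/(√3.0049·√22.1801) ≈ -0.7805
Cosine distance = 1 - cos θ ≈ 1 - (-0.7805) = 1.7805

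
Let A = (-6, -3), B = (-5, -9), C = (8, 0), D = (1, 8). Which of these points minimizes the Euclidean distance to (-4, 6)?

Distances: d(A) ≈ 9.2195, d(B) ≈ 15.0333, d(C) ≈ 13.4164, d(D) ≈ 5.3852. Nearest: D = (1, 8) with distance 5.3852.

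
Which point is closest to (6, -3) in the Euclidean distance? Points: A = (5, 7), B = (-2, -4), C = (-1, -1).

Distances: d(A) ≈ 10.0499, d(B) ≈ 8.0623, d(C) ≈ 7.2801. Nearest: C = (-1, -1) with distance 7.2801.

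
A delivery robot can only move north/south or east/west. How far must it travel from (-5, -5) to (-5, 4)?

Σ|x_i - y_i| = |-5 - (-5)| + |-5 - 4| = 0 + 9 = 9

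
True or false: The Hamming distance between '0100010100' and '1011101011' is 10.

Differing positions: 1, 2, 3, 4, 5, 6, 7, 8, 9, 10. Hamming distance = 10, so the claim is true.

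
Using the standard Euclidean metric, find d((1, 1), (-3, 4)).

√(Σ(x_i - y_i)²) = √((1 - (-3))² + (1 - 4)²)
= √(4² + (-3)²) = √(16 + 9) = √25 = 5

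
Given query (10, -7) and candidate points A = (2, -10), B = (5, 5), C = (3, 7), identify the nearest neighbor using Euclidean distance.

Distances: d(A) ≈ 8.544, d(B) = 13, d(C) ≈ 15.6525. Nearest: A = (2, -10) with distance 8.544.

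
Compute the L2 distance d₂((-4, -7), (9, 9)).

√(Σ(x_i - y_i)²) = √((-4 - 9)² + (-7 - 9)²)
= √((-13)² + (-16)²) = √(169 + 256) = √425 ≈ 20.6155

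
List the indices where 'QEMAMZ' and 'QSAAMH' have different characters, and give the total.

Differing positions: 2, 3, 6. Hamming distance = 3.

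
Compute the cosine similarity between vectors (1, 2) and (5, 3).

With u = (1, 2), v = (5, 3):
u·v = 1·5 + 2·3 = 5 + 6 = 11.
|u| = √(1² + 2²) = √5, |v| = √(5² + 3²) = √34, so |u||v| = √(5·34) = √170.
cos θ = (u·v)/(|u||v|) = 11/√170 ≈ 0.8437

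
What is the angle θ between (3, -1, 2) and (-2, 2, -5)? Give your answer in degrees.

With u = (3, -1, 2), v = (-2, 2, -5):
u·v = 3·(-2) + (-1)·2 + 2·(-5) = (-6) + (-2) + (-10) = -18.
|u| = √(3² + (-1)² + 2²) = √14, |v| = √((-2)² + 2² + (-5)²) = √33, so |u||v| = √(14·33) = √462.
cos θ = (u·v)/(|u||v|) = -18/√462 ≈ -0.837436
θ = arccos(-0.837436) ≈ 146.87°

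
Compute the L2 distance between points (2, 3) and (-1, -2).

(Σ|x_i - y_i|^2)^(1/2) = (|2 - (-1)|^2 + |3 - (-2)|^2)^(1/2)
= (3^2 + 5^2)^(1/2) = (9 + 25)^(1/2) = (34)^(1/2) ≈ 5.831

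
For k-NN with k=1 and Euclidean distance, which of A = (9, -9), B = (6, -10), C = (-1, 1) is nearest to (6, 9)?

Distances: d(A) ≈ 18.2483, d(B) = 19, d(C) ≈ 10.6301. Nearest: C = (-1, 1) with distance 10.6301.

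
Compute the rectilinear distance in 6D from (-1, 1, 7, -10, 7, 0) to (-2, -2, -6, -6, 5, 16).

Σ|x_i - y_i| = |-1 - (-2)| + |1 - (-2)| + |7 - (-6)| + |-10 - (-6)| + |7 - 5| + |0 - 16| = 1 + 3 + 13 + 4 + 2 + 16 = 39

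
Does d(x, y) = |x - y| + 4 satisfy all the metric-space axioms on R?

No. d fails identity of indiscernibles (specifically d(x,x) = 0): d(4, 4) = |4 - 4| + 4 = 0 + 4 = 4 ≠ 0.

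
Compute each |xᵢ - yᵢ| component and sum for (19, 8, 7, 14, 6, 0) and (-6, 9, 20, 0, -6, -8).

Σ|x_i - y_i| = |19 - (-6)| + |8 - 9| + |7 - 20| + |14 - 0| + |6 - (-6)| + |0 - (-8)| = 25 + 1 + 13 + 14 + 12 + 8 = 73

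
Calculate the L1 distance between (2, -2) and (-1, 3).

Σ|x_i - y_i| = |2 - (-1)| + |-2 - 3| = 3 + 5 = 8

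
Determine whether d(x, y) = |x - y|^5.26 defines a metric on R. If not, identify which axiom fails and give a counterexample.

No. d(x,y) = |x-y|^5.26 fails the triangle inequality since p = 5.26 > 1. Counterexample: x = 5, y = 6, z = 14. d(x,z) = |5 - 14|^5.26 = 9^5.26 ≈ 104547.9688, but d(x,y) + d(y,z) = 1^5.26 + 8^5.26 ≈ 1 + 56266.9444 = 56267.9444. Since 104547.9688 > 56267.9444, the triangle inequality is violated.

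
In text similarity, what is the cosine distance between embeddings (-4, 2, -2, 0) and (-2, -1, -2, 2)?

With u = (-4, 2, -2, 0), v = (-2, -1, -2, 2):
u·v = (-4)·(-2) + 2·(-1) + (-2)·(-2) + 0·2 = 8 + (-2) + 4 + 0 = 10.
|u| = √((-4)² + 2² + (-2)² + 0²) = √24, |v| = √((-2)² + (-1)² + (-2)² + 2²) = √13, so |u||v| = √(24·13) = √312.
cos θ = (u·v)/(|u||v|) = 10/√312 ≈ 0.5661
Cosine distance = 1 - cos θ ≈ 1 - 0.5661 = 0.4339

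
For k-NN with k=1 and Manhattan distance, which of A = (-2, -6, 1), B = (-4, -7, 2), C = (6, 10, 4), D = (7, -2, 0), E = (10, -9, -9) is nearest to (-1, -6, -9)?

Distances: d(A) = 11, d(B) = 15, d(C) = 36, d(D) = 21, d(E) = 14. Nearest: A = (-2, -6, 1) with distance 11.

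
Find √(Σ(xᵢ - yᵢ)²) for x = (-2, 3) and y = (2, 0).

√(Σ(x_i - y_i)²) = √((-2 - 2)² + (3 - 0)²)
= √((-4)² + 3²) = √(16 + 9) = √25 = 5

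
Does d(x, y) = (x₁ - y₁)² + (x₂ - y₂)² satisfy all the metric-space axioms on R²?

No. The squared Euclidean distance fails the triangle inequality. Counterexample: x = (0, 0), y = (4, 4), z = (8, 8). d(x,z) = 8² + 8² = 128, but d(x,y) + d(y,z) = (4² + 4²) + (4² + 4²) = 32 + 32 = 64. Since 128 > 64, the triangle inequality is violated. (Note: √d, the ordinary Euclidean distance, IS a metric.)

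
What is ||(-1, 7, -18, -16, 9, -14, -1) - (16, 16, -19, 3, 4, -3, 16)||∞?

max(|x_i - y_i|) = max(|-1 - 16|, |7 - 16|, |-18 - (-19)|, |-16 - 3|, |9 - 4|, |-14 - (-3)|, |-1 - 16|) = max(17, 9, 1, 19, 5, 11, 17) = 19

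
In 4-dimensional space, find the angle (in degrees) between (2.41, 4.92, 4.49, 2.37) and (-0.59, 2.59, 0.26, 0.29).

With u = (2.41, 4.92, 4.49, 2.37), v = (-0.59, 2.59, 0.26, 0.29):
u·v = 2.41·(-0.59) + 4.92·2.59 + 4.49·0.26 + 2.37·0.29 = (-1.4219) + 12.7428 + 1.1674 + 0.6873 = 13.1756.
|u| = √(2.41² + 4.92² + 4.49² + 2.37²) = √(5.8081 + 24.2064 + 20.1601 + 5.6169) = √55.7915, |v| = √((-0.59)² + 2.59² + 0.26² + 0.29²) = √(0.3481 + 6.7081 + 0.0676 + 0.0841) = √7.2079.
cos θ = (u·v)/(|u||v|) = 13.1756/(√55.7915·√7.2079) ≈ 0.657025
θ = arccos(0.657025) ≈ 48.93°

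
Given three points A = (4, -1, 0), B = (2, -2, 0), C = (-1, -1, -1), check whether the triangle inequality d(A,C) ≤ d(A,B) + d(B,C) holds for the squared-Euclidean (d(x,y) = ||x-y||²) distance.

d(A,B) = 2² + 1² + 0² = 5, d(B,C) = 3² + 1² + 1² = 11, d(A,C) = 5² + 0² + 1² = 26.
d(A,C) = 26 > 5 + 11 = 16. Triangle inequality is VIOLATED. (Squared-Euclidean is not a metric — this is a counterexample.)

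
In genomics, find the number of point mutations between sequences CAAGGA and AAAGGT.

Differing positions: 1, 6. Hamming distance = 2.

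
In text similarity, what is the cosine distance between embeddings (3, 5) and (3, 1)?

With u = (3, 5), v = (3, 1):
u·v = 3·3 + 5·1 = 9 + 5 = 14.
|u| = √(3² + 5²) = √34, |v| = √(3² + 1²) = √10, so |u||v| = √(34·10) = √340.
cos θ = (u·v)/(|u||v|) = 14/√340 ≈ 0.7593
Cosine distance = 1 - cos θ ≈ 1 - 0.7593 = 0.2407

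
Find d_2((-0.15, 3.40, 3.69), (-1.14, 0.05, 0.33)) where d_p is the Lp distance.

(Σ|x_i - y_i|^2)^(1/2) = (|-0.15 - (-1.14)|^2 + |3.4 - 0.05|^2 + |3.69 - 0.33|^2)^(1/2)
= (0.99^2 + 3.35^2 + 3.36^2)^(1/2) = (0.9801 + 11.2225 + 11.2896)^(1/2) = (23.4922)^(1/2) ≈ 4.8469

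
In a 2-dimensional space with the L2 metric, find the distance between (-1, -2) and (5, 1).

(Σ|x_i - y_i|^2)^(1/2) = (|-1 - 5|^2 + |-2 - 1|^2)^(1/2)
= (6^2 + 3^2)^(1/2) = (36 + 9)^(1/2) = (45)^(1/2) ≈ 6.7082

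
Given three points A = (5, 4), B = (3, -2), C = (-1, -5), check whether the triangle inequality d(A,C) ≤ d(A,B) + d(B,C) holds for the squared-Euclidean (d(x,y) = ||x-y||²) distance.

d(A,B) = 2² + 6² = 40, d(B,C) = 4² + 3² = 25, d(A,C) = 6² + 9² = 117.
d(A,C) = 117 > 40 + 25 = 65. Triangle inequality is VIOLATED. (Squared-Euclidean is not a metric — this is a counterexample.)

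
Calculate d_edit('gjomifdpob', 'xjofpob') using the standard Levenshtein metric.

Let D[i][j] be the edit distance between the first i characters of 'gjomifdpob' and the first j characters of 'xjofpob', with D[i][0] = i, D[0][j] = j, and D[i][j] = D[i-1][j-1] if the characters match, else 1 + min(D[i-1][j], D[i][j-1], D[i-1][j-1]). Filling the table (rows: prefixes of 'gjomifdpob', columns: prefixes of 'xjofpob'):
     ε  x  j  o  f  p  o  b
  ε  0  1  2  3  4  5  6  7
  g  1  1  2  3  4  5  6  7
  j  2  2  1  2  3  4  5  6
  o  3  3  2  1  2  3  4  5
  m  4  4  3  2  2  3  4  5
  i  5  5  4  3  3  3  4  5
  f  6  6  5  4  3  4  4  5
  d  7  7  6  5  4  4  5  5
  p  8  8  7  6  5  4  5  6
  o  9  9  8  7  6  5  4  5
  b 10 10  9  8  7  6  5  4
The bottom-right entry gives D[10][7] = 4, so no sequence of fewer than 4 edits works. Backtracking through the table gives one optimal edit sequence (4 edits):
  gjomifdpob → xjomifdpob (sub g→x @1)
  xjomifdpob → xjoifdpob (del m @4)
  xjoifdpob → xjofdpob (del i @4)
  xjofdpob → xjofpob (del d @5)
Edit distance = 4.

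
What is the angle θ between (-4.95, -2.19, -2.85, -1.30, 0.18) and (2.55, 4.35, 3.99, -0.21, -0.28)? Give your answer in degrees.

With u = (-4.95, -2.19, -2.85, -1.30, 0.18), v = (2.55, 4.35, 3.99, -0.21, -0.28):
u·v = (-4.95)·2.55 + (-2.19)·4.35 + (-2.85)·3.99 + (-1.3)·(-0.21) + 0.18·(-0.28) = (-12.6225) + (-9.5265) + (-11.3715) + 0.273 + (-0.0504) = -33.2979.
|u| = √((-4.95)² + (-2.19)² + (-2.85)² + (-1.3)² + 0.18²) = √(24.5025 + 4.7961 + 8.1225 + 1.69 + 0.0324) = √39.1435, |v| = √(2.55² + 4.35² + 3.99² + (-0.21)² + (-0.28)²) = √(6.5025 + 18.9225 + 15.9201 + 0.0441 + 0.0784) = √41.4676.
cos θ = (u·v)/(|u||v|) = -33.2979/(√39.1435·√41.4676) ≈ -0.82648
θ = arccos(-0.82648) ≈ 145.74°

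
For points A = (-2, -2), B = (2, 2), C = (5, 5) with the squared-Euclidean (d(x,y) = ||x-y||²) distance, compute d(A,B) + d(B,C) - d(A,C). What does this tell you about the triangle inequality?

d(A,B) = 4² + 4² = 32, d(B,C) = 3² + 3² = 18, d(A,C) = 7² + 7² = 98.
d(A,B) + d(B,C) - d(A,C) = 32 + 18 - 98 = 50 - 98 = -48. This is < 0, so the triangle inequality FAILS for these points (squared-Euclidean is not a metric).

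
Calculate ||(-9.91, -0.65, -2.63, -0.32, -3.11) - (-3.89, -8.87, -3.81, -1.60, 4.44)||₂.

√(Σ(x_i - y_i)²) = √((-9.91 - (-3.89))² + (-0.65 - (-8.87))² + (-2.63 - (-3.81))² + (-0.32 - (-1.6))² + (-3.11 - 4.44)²)
= √((-6.02)² + 8.22² + 1.18² + 1.28² + (-7.55)²) = √(36.2404 + 67.5684 + 1.3924 + 1.6384 + 57.0025) = √163.8421 ≈ 12.8001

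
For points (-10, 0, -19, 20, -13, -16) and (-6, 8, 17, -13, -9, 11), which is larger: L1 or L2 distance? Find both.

L1 = |-10 - (-6)| + |0 - 8| + |-19 - 17| + |20 - (-13)| + |-13 - (-9)| + |-16 - 11| = 4 + 8 + 36 + 33 + 4 + 27 = 112
L2 = √(4² + 8² + 36² + 33² + 4² + 27²) = √3210 ≈ 56.6569
L1 ≥ L2 always (equality iff movement is along one axis); L1 > L2 here.
Ratio L1/L2 = 112/√3210 ≈ 1.9768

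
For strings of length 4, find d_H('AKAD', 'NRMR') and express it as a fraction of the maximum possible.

Differing positions: 1, 2, 3, 4. Hamming distance = 4. The maximum possible Hamming distance for length-4 strings is 4, so d_H/4 = 4/4 = 1.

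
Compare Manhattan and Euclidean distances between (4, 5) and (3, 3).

L1 = |4 - 3| + |5 - 3| = 1 + 2 = 3
L2 = √(1² + 2²) = √5 ≈ 2.2361
L1 ≥ L2 always (equality iff movement is along one axis); L1 > L2 here.
Ratio L1/L2 = 3/√5 ≈ 1.3416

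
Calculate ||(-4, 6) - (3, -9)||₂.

√(Σ(x_i - y_i)²) = √((-4 - 3)² + (6 - (-9))²)
= √((-7)² + 15²) = √(49 + 225) = √274 ≈ 16.5529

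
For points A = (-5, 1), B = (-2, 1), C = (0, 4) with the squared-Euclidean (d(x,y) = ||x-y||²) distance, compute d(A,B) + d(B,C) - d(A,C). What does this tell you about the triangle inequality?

d(A,B) = 3² + 0² = 9, d(B,C) = 2² + 3² = 13, d(A,C) = 5² + 3² = 34.
d(A,B) + d(B,C) - d(A,C) = 9 + 13 - 34 = 22 - 34 = -12. This is < 0, so the triangle inequality FAILS for these points (squared-Euclidean is not a metric).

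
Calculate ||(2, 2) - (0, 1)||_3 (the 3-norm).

(Σ|x_i - y_i|^3)^(1/3) = (|2 - 0|^3 + |2 - 1|^3)^(1/3)
= (2^3 + 1^3)^(1/3) = (8 + 1)^(1/3) = (9)^(1/3) ≈ 2.0801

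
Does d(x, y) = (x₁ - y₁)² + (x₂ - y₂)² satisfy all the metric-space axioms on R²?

No. The squared Euclidean distance fails the triangle inequality. Counterexample: x = (0, 0), y = (5, 3), z = (10, 6). d(x,z) = 10² + 6² = 136, but d(x,y) + d(y,z) = (5² + 3²) + (5² + 3²) = 34 + 34 = 68. Since 136 > 68, the triangle inequality is violated. (Note: √d, the ordinary Euclidean distance, IS a metric.)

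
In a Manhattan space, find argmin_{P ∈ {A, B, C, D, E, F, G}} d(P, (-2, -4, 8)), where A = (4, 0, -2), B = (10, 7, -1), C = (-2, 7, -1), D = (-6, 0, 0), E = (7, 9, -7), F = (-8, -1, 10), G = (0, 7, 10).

Distances: d(A) = 20, d(B) = 32, d(C) = 20, d(D) = 16, d(E) = 37, d(F) = 11, d(G) = 15. Nearest: F = (-8, -1, 10) with distance 11.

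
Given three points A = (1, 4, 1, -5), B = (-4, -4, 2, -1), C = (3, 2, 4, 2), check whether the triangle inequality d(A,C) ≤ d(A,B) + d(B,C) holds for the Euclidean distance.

d(A,B) = √(5² + 8² + 1² + 4²) = √106 ≈ 10.2956, d(B,C) = √(7² + 6² + 2² + 3²) = √98 ≈ 9.8995, d(A,C) = √(2² + 2² + 3² + 7²) = √66 ≈ 8.124.
d(A,C) ≈ 8.124 ≤ 10.2956 + 9.8995 = 20.1951. Triangle inequality is satisfied.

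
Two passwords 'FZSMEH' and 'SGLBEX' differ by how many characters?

Differing positions: 1, 2, 3, 4, 6. Hamming distance = 5.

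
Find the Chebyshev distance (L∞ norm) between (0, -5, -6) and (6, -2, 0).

max(|x_i - y_i|) = max(|0 - 6|, |-5 - (-2)|, |-6 - 0|) = max(6, 3, 6) = 6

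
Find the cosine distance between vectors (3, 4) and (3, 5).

With u = (3, 4), v = (3, 5):
u·v = 3·3 + 4·5 = 9 + 20 = 29.
|u| = √(3² + 4²) = √25, |v| = √(3² + 5²) = √34, so |u||v| = √(25·34) = √850.
cos θ = (u·v)/(|u||v|) = 29/√850 ≈ 0.9947
Cosine distance = 1 - cos θ ≈ 1 - 0.9947 = 0.0053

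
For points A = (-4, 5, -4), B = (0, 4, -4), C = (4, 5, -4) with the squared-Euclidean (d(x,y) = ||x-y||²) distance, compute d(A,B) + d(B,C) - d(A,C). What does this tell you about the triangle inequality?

d(A,B) = 4² + 1² + 0² = 17, d(B,C) = 4² + 1² + 0² = 17, d(A,C) = 8² + 0² + 0² = 64.
d(A,B) + d(B,C) - d(A,C) = 17 + 17 - 64 = 34 - 64 = -30. This is < 0, so the triangle inequality FAILS for these points (squared-Euclidean is not a metric).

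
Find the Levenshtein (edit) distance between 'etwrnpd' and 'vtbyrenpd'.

Let D[i][j] be the edit distance between the first i characters of 'etwrnpd' and the first j characters of 'vtbyrenpd', with D[i][0] = i, D[0][j] = j, and D[i][j] = D[i-1][j-1] if the characters match, else 1 + min(D[i-1][j], D[i][j-1], D[i-1][j-1]). Filling the table (rows: prefixes of 'etwrnpd', columns: prefixes of 'vtbyrenpd'):
     ε  v  t  b  y  r  e  n  p  d
  ε  0  1  2  3  4  5  6  7  8  9
  e  1  1  2  3  4  5  5  6  7  8
  t  2  2  1  2  3  4  5  6  7  8
  w  3  3  2  2  3  4  5  6  7  8
  r  4  4  3  3  3  3  4  5  6  7
  n  5  5  4  4  4  4  4  4  5  6
  p  6  6  5  5  5  5  5  5  4  5
  d  7  7  6  6  6  6  6  6  5  4
The bottom-right entry gives D[7][9] = 4, so no sequence of fewer than 4 edits works. Backtracking through the table gives one optimal edit sequence (4 edits):
  etwrnpd → vtwrnpd (sub e→v @1)
  vtwrnpd → vtbwrnpd (ins b @3)
  vtbwrnpd → vtbyrnpd (sub w→y @4)
  vtbyrnpd → vtbyrenpd (ins e @6)
Edit distance = 4.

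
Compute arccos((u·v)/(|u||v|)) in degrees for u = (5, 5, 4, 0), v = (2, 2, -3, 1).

With u = (5, 5, 4, 0), v = (2, 2, -3, 1):
u·v = 5·2 + 5·2 + 4·(-3) + 0·1 = 10 + 10 + (-12) + 0 = 8.
|u| = √(5² + 5² + 4² + 0²) = √66, |v| = √(2² + 2² + (-3)² + 1²) = √18, so |u||v| = √(66·18) = √1188.
cos θ = (u·v)/(|u||v|) = 8/√1188 ≈ 0.232104
θ = arccos(0.232104) ≈ 76.58°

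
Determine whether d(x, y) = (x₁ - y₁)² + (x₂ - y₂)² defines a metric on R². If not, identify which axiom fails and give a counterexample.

No. The squared Euclidean distance fails the triangle inequality. Counterexample: x = (0, 0), y = (4, 2), z = (8, 4). d(x,z) = 8² + 4² = 80, but d(x,y) + d(y,z) = (4² + 2²) + (4² + 2²) = 20 + 20 = 40. Since 80 > 40, the triangle inequality is violated. (Note: √d, the ordinary Euclidean distance, IS a metric.)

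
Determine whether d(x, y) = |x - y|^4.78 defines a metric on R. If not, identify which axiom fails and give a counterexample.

No. d(x,y) = |x-y|^4.78 fails the triangle inequality since p = 4.78 > 1. Counterexample: x = 3, y = 10, z = 19. d(x,z) = |3 - 19|^4.78 = 16^4.78 ≈ 569762.0476, but d(x,y) + d(y,z) = 7^4.78 + 9^4.78 ≈ 10953.8965 + 36414.9062 = 47368.8027. Since 569762.0476 > 47368.8027, the triangle inequality is violated.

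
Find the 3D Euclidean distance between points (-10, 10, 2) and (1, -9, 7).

√(Σ(x_i - y_i)²) = √((-10 - 1)² + (10 - (-9))² + (2 - 7)²)
= √((-11)² + 19² + (-5)²) = √(121 + 361 + 25) = √507 ≈ 22.5167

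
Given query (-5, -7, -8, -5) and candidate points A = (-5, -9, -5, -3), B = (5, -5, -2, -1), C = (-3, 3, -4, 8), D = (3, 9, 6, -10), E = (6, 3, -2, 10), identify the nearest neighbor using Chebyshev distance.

Distances: d(A) = 3, d(B) = 10, d(C) = 13, d(D) = 16, d(E) = 15. Nearest: A = (-5, -9, -5, -3) with distance 3.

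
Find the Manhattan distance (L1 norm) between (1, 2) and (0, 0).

Σ|x_i - y_i| = |1 - 0| + |2 - 0| = 1 + 2 = 3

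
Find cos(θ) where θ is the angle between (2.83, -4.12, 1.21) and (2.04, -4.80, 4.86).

With u = (2.83, -4.12, 1.21), v = (2.04, -4.80, 4.86):
u·v = 2.83·2.04 + (-4.12)·(-4.8) + 1.21·4.86 = 5.7732 + 19.776 + 5.8806 = 31.4298.
|u| = √(2.83² + (-4.12)² + 1.21²) = √(8.0089 + 16.9744 + 1.4641) = √26.4474, |v| = √(2.04² + (-4.8)² + 4.86²) = √(4.1616 + 23.04 + 23.6196) = √50.8212.
cos θ = (u·v)/(|u||v|) = 31.4298/(√26.4474·√50.8212) ≈ 0.8573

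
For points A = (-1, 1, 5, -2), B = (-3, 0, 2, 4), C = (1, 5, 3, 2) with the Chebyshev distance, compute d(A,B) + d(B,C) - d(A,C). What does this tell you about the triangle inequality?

d(A,B) = max(2, 1, 3, 6) = 6, d(B,C) = max(4, 5, 1, 2) = 5, d(A,C) = max(2, 4, 2, 4) = 4.
d(A,B) + d(B,C) - d(A,C) = 6 + 5 - 4 = 11 - 4 = 7. This is ≥ 0, so the triangle inequality holds for these points.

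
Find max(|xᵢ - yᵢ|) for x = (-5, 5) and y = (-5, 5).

max(|x_i - y_i|) = max(|-5 - (-5)|, |5 - 5|) = max(0, 0) = 0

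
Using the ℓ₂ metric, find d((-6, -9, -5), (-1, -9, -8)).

√(Σ(x_i - y_i)²) = √((-6 - (-1))² + (-9 - (-9))² + (-5 - (-8))²)
= √((-5)² + 0² + 3²) = √(25 + 0 + 9) = √34 ≈ 5.831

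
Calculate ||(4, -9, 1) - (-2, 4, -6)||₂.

√(Σ(x_i - y_i)²) = √((4 - (-2))² + (-9 - 4)² + (1 - (-6))²)
= √(6² + (-13)² + 7²) = √(36 + 169 + 49) = √254 ≈ 15.9374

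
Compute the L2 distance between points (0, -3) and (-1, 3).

(Σ|x_i - y_i|^2)^(1/2) = (|0 - (-1)|^2 + |-3 - 3|^2)^(1/2)
= (1^2 + 6^2)^(1/2) = (1 + 36)^(1/2) = (37)^(1/2) ≈ 6.0828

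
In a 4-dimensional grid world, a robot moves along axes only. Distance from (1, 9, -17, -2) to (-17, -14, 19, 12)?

Σ|x_i - y_i| = |1 - (-17)| + |9 - (-14)| + |-17 - 19| + |-2 - 12| = 18 + 23 + 36 + 14 = 91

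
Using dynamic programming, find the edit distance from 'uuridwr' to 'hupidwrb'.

Let D[i][j] be the edit distance between the first i characters of 'uuridwr' and the first j characters of 'hupidwrb', with D[i][0] = i, D[0][j] = j, and D[i][j] = D[i-1][j-1] if the characters match, else 1 + min(D[i-1][j], D[i][j-1], D[i-1][j-1]). Filling the table (rows: prefixes of 'uuridwr', columns: prefixes of 'hupidwrb'):
     ε  h  u  p  i  d  w  r  b
  ε  0  1  2  3  4  5  6  7  8
  u  1  1  1  2  3  4  5  6  7
  u  2  2  1  2  3  4  5  6  7
  r  3  3  2  2  3  4  5  5  6
  i  4  4  3  3  2  3  4  5  6
  d  5  5  4  4  3  2  3  4  5
  w  6  6  5  5  4  3  2  3  4
  r  7  7  6  6  5  4  3  2  3
The bottom-right entry gives D[7][8] = 3, so no sequence of fewer than 3 edits works. Backtracking through the table gives one optimal edit sequence (3 edits):
  uuridwr → huridwr (sub u→h @1)
  huridwr → hupidwr (sub r→p @3)
  hupidwr → hupidwrb (ins b @8)
Edit distance = 3.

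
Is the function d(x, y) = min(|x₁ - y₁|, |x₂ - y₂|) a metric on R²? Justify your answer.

No. d fails identity of indiscernibles: take x = (3, 0) and y = (3, 6). Then d(x,y) = min(|3 - 3|, |0 - 6|) = min(0, 6) = 0, yet x ≠ y.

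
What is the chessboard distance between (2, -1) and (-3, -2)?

max(|x_i - y_i|) = max(|2 - (-3)|, |-1 - (-2)|) = max(5, 1) = 5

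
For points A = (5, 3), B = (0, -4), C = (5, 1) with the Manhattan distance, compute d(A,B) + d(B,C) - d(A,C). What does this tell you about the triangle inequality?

d(A,B) = 5 + 7 = 12, d(B,C) = 5 + 5 = 10, d(A,C) = 0 + 2 = 2.
d(A,B) + d(B,C) - d(A,C) = 12 + 10 - 2 = 22 - 2 = 20. This is ≥ 0, so the triangle inequality holds for these points.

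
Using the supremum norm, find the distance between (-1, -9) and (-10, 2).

max(|x_i - y_i|) = max(|-1 - (-10)|, |-9 - 2|) = max(9, 11) = 11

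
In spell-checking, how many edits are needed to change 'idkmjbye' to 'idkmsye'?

Let D[i][j] be the edit distance between the first i characters of 'idkmjbye' and the first j characters of 'idkmsye', with D[i][0] = i, D[0][j] = j, and D[i][j] = D[i-1][j-1] if the characters match, else 1 + min(D[i-1][j], D[i][j-1], D[i-1][j-1]). Filling the table (rows: prefixes of 'idkmjbye', columns: prefixes of 'idkmsye'):
     ε  i  d  k  m  s  y  e
  ε  0  1  2  3  4  5  6  7
  i  1  0  1  2  3  4  5  6
  d  2  1  0  1  2  3  4  5
  k  3  2  1  0  1  2  3  4
  m  4  3  2  1  0  1  2  3
  j  5  4  3  2  1  1  2  3
  b  6  5  4  3  2  2  2  3
  y  7  6  5  4  3  3  2  3
  e  8  7  6  5  4  4  3  2
The bottom-right entry gives D[8][7] = 2, so no sequence of fewer than 2 edits works. Backtracking through the table gives one optimal edit sequence (2 edits):
  idkmjbye → idkmbye (del j @5)
  idkmbye → idkmsye (sub b→s @5)
Edit distance = 2.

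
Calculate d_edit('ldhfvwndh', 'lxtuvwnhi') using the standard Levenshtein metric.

Let D[i][j] be the edit distance between the first i characters of 'ldhfvwndh' and the first j characters of 'lxtuvwnhi', with D[i][0] = i, D[0][j] = j, and D[i][j] = D[i-1][j-1] if the characters match, else 1 + min(D[i-1][j], D[i][j-1], D[i-1][j-1]). Filling the table (rows: prefixes of 'ldhfvwndh', columns: prefixes of 'lxtuvwnhi'):
     ε  l  x  t  u  v  w  n  h  i
  ε  0  1  2  3  4  5  6  7  8  9
  l  1  0  1  2  3  4  5  6  7  8
  d  2  1  1  2  3  4  5  6  7  8
  h  3  2  2  2  3  4  5  6  6  7
  f  4  3  3  3  3  4  5  6  7  7
  v  5  4  4  4  4  3  4  5  6  7
  w  6  5  5  5  5  4  3  4  5  6
  n  7  6  6  6  6  5  4  3  4  5
  d  8  7  7  7  7  6  5  4  4  5
  h  9  8  8  8  8  7  6  5  4  5
The bottom-right entry gives D[9][9] = 5, so no sequence of fewer than 5 edits works. Backtracking through the table gives one optimal edit sequence (5 edits):
  ldhfvwndh → lxhfvwndh (sub d→x @2)
  lxhfvwndh → lxtfvwndh (sub h→t @3)
  lxtfvwndh → lxtuvwndh (sub f→u @4)
  lxtuvwndh → lxtuvwnhh (sub d→h @8)
  lxtuvwnhh → lxtuvwnhi (sub h→i @9)
Edit distance = 5.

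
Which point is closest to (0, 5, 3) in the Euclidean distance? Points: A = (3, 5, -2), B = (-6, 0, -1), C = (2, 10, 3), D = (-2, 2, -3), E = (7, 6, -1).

Distances: d(A) ≈ 5.831, d(B) ≈ 8.775, d(C) ≈ 5.3852, d(D) = 7, d(E) ≈ 8.124. Nearest: C = (2, 10, 3) with distance 5.3852.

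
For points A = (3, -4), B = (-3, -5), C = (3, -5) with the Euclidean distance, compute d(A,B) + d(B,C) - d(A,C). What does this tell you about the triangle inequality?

d(A,B) = √(6² + 1²) = √37 ≈ 6.0828, d(B,C) = √(6² + 0²) = √36 = 6, d(A,C) = √(0² + 1²) = √1 = 1.
d(A,B) + d(B,C) - d(A,C) = 6.0828 + 6 - 1 = 12.0828 - 1 = 11.0828 (to 4 decimal places). This is ≥ 0, so the triangle inequality holds for these points.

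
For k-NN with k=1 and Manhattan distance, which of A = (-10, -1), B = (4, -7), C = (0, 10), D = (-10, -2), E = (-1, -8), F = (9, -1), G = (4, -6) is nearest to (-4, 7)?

Distances: d(A) = 14, d(B) = 22, d(C) = 7, d(D) = 15, d(E) = 18, d(F) = 21, d(G) = 21. Nearest: C = (0, 10) with distance 7.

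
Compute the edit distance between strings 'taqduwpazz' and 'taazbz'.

Let D[i][j] be the edit distance between the first i characters of 'taqduwpazz' and the first j characters of 'taazbz', with D[i][0] = i, D[0][j] = j, and D[i][j] = D[i-1][j-1] if the characters match, else 1 + min(D[i-1][j], D[i][j-1], D[i-1][j-1]). Filling the table (rows: prefixes of 'taqduwpazz', columns: prefixes of 'taazbz'):
     ε  t  a  a  z  b  z
  ε  0  1  2  3  4  5  6
  t  1  0  1  2  3  4  5
  a  2  1  0  1  2  3  4
  q  3  2  1  1  2  3  4
  d  4  3  2  2  2  3  4
  u  5  4  3  3  3  3  4
  w  6  5  4  4  4  4  4
  p  7  6  5  5  5  5  5
  a  8  7  6  5  6  6  6
  z  9  8  7  6  5  6  6
  z 10  9  8  7  6  6  6
The bottom-right entry gives D[10][6] = 6, so no sequence of fewer than 6 edits works. Backtracking through the table gives one optimal edit sequence (6 edits):
  taqduwpazz → taduwpazz (del q @3)
  taduwpazz → tauwpazz (del d @3)
  tauwpazz → tawpazz (del u @3)
  tawpazz → tapazz (del w @3)
  tapazz → taazz (del p @3)
  taazz → taazbz (ins b @5)
Edit distance = 6.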